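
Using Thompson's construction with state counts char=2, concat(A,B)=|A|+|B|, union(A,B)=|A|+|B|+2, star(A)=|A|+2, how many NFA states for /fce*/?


Syntax tree has 3 char leaf(s), 0 union(s), 1 star(s)
chars contribute 3×2 = 6; each union adds +2; each star adds +2
Total: 6 + 0 + 2 = 8 states


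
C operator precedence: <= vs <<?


'<<' is shift (level 8); '<=' is relational (level 7)
Higher level binds tighter
'<<' has higher precedence than '<='


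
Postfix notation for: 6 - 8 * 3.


* has higher precedence, evaluate 8*3 first
Postfix: 6 8 3 * -


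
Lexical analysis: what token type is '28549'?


Pattern: digits only
Type: INTEGER_LITERAL


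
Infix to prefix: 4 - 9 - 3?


left-to-right (same/higher precedence on left): tree is (- (- 4 9) 3)
Prefix: - - 4 9 3


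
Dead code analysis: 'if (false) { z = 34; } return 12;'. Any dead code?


condition is constant false, so the whole block is unreachable
Dead: 'if (false) { z = 34; }'


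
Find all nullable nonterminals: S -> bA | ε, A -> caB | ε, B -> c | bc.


A nonterminal is nullable iff some alternative derives ε (directly, or every symbol in it is nullable)
Nullable: {A, S}


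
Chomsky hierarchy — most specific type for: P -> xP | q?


Right-linear: every RHS is a terminal or a terminal followed by one nonterminal
Classification: Type 3 (Regular)


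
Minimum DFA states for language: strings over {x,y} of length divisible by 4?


Track length mod 4: states 0..3, accept at 0
Minimal DFA: 4 states


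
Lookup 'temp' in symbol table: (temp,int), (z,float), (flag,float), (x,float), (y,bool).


Lookup 'temp' → type int


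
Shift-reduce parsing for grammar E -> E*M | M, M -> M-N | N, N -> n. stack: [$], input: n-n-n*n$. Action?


no handle on stack; shift 'n'
Action: shift


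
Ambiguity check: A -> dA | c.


right-linear, alternatives start with distinct terminals 'd' vs 'c': unique leftmost derivation
Unambiguous


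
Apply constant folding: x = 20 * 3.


20 * 3 = 60 at compile time
Optimized: x = 60


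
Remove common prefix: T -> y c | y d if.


Common prefix: 'y'
Factored: T -> y T', T' -> c | d if


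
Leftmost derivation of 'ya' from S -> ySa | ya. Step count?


Derivation: S => ya
Steps: 1


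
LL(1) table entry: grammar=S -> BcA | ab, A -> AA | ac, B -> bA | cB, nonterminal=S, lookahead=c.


For [S, c]: 'c' ∈ FIRST(BcA)
Entry: S -> BcA


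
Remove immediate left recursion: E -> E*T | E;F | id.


Left-recursive alternatives: E*T, E;F; non-recursive: id
Introduce E': E -> idE', E' -> *TE' | ;FE' | ε


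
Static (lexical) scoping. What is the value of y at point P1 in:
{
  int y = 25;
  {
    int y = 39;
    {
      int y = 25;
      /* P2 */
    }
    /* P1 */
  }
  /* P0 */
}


y declared in the same block as P1
y = 39


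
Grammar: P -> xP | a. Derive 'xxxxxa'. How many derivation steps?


Derivation: P => xP => xxP => xxxP => xxxxP => xxxxxP => xxxxxa
Steps: 6


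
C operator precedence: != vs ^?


'!=' is equality (level 6); '^' is bitwise XOR (level 4)
Higher level binds tighter
'!=' has higher precedence than '^'


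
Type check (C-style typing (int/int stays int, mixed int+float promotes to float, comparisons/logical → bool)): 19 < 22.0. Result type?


Operand types: int < float
Rule: comparison yields bool
Result type: bool


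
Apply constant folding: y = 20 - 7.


20 - 7 = 13 at compile time
Optimized: y = 13


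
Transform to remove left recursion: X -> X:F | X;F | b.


Left-recursive alternatives: X:F, X;F; non-recursive: b
Introduce X': X -> bX', X' -> :FX' | ;FX' | ε


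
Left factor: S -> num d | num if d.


Common prefix: 'num'
Factored: S -> num S', S' -> d | if d


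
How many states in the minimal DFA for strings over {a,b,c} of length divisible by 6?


Track length mod 6: states 0..5, accept at 0
Minimal DFA: 6 states


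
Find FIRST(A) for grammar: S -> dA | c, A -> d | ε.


Per alternative of A: FIRST(d) = {d}; FIRST(ε) = {ε}
FIRST(A) = {d, ε}


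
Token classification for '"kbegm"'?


Pattern: double-quoted sequence
Type: STRING_LITERAL


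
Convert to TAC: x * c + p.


Break into single-operator statements:
t1 = x * c
t2 = t1 + p


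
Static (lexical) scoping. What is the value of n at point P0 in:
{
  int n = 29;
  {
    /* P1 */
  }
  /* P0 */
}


n declared in the same block as P0
n = 29


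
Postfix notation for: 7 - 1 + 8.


Left to right (same or higher precedence on left)
Postfix: 7 1 - 8 +


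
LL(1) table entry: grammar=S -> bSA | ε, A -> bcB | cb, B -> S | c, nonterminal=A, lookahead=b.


For [A, b]: 'b' ∈ FIRST(bcB)
Entry: A -> bcB


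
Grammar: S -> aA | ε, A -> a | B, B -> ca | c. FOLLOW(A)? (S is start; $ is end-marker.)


$ ∈ FOLLOW(S). For each A -> αBβ: add FIRST(β)\{ε} to FOLLOW(B); if β nullable, add FOLLOW(A).
FOLLOW(A) = {$}


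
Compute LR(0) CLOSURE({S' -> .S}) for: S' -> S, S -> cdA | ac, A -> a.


Start: S' -> .S
For each item with dot before a nonterminal B, add B -> .γ for every B-production
Closure: [S' -> .S, S -> .cdA, S -> .ac]


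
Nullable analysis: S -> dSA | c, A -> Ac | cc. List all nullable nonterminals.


A nonterminal is nullable iff some alternative derives ε (directly, or every symbol in it is nullable)
Nullable: {}


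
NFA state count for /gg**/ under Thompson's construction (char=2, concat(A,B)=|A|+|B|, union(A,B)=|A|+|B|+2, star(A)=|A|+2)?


Syntax tree has 2 char leaf(s), 0 union(s), 2 star(s)
chars contribute 2×2 = 4; each union adds +2; each star adds +2
Total: 4 + 0 + 4 = 8 states


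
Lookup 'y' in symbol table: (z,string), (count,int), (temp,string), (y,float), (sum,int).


Lookup 'y' → type float


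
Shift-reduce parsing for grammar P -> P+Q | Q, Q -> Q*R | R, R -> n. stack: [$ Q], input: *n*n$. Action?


shift '*' to continue Q -> Q*R
Action: shift


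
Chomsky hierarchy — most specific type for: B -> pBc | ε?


Single nonterminal LHS, but p^n c^n is not regular
Classification: Type 2 (Context-Free)


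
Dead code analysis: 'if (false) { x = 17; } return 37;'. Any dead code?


condition is constant false, so the whole block is unreachable
Dead: 'if (false) { x = 17; }'


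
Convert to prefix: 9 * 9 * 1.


left-to-right (same/higher precedence on left): tree is (* (* 9 9) 1)
Prefix: * * 9 9 1


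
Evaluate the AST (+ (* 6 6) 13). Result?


Evaluate inner: (* 6 6) = 36
Evaluate root: (+ 36 13) = 49
Result: 49


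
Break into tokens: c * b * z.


Scan left to right, longest-match per lexeme
Tokens: ID(c), OP(*), ID(b), OP(*), ID(z)


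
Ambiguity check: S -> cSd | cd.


balanced c^n…d^n: each string has a unique parse
Unambiguous


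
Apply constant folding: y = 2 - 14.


2 - 14 = -12 at compile time
Optimized: y = -12


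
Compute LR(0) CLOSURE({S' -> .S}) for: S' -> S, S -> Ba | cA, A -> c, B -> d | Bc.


Start: S' -> .S
For each item with dot before a nonterminal B, add B -> .γ for every B-production
Closure: [S' -> .S, S -> .Ba, S -> .cA, B -> .d, B -> .Bc]


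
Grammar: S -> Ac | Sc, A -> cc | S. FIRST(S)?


Per alternative of S: FIRST(Ac) = {c}; FIRST(Sc) = {c}
FIRST(S) = {c}


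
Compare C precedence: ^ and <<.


'<<' is shift (level 8); '^' is bitwise XOR (level 4)
Higher level binds tighter
'<<' has higher precedence than '^'


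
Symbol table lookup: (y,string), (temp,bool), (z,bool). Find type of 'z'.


Lookup 'z' → type bool


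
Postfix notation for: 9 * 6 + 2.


Left to right (same or higher precedence on left)
Postfix: 9 6 * 2 +


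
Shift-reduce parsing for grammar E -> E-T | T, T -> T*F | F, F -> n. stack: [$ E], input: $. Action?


start symbol E on stack, input exhausted
Action: accept


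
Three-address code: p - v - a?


Break into single-operator statements:
t1 = p - v
t2 = t1 - a


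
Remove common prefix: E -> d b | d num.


Common prefix: 'd'
Factored: E -> d E', E' -> b | num


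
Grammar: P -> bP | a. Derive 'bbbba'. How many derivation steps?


Derivation: P => bP => bbP => bbbP => bbbbP => bbbba
Steps: 5


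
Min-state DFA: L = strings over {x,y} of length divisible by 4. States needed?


Track length mod 4: states 0..3, accept at 0
Minimal DFA: 4 states


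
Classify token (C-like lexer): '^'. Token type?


Pattern: operator symbol
Type: OPERATOR


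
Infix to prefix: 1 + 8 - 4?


left-to-right (same/higher precedence on left): tree is (- (+ 1 8) 4)
Prefix: - + 1 8 4


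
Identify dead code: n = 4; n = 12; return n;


first assignment to n is overwritten before any read
Dead: 'n = 4'


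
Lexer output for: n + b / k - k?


Scan left to right, longest-match per lexeme
Tokens: ID(n), OP(+), ID(b), OP(/), ID(k), OP(-), ID(k)


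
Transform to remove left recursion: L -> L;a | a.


Left-recursive alternatives: L;a; non-recursive: a
Introduce L': L -> aL', L' -> ;aL' | ε


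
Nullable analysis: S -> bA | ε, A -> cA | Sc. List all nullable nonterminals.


A nonterminal is nullable iff some alternative derives ε (directly, or every symbol in it is nullable)
Nullable: {S}


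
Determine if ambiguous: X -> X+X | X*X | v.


'v+v*v' has two parse trees (no precedence encoded between + and *)
Ambiguous


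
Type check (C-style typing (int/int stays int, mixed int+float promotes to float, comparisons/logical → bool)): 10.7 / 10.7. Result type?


Operand types: float / float
Rule: mixed int/float promotes to float; int/int stays int
Result type: float


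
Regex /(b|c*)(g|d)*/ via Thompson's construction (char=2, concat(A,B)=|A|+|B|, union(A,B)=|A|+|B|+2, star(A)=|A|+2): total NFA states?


Syntax tree has 4 char leaf(s), 2 union(s), 2 star(s)
chars contribute 4×2 = 8; each union adds +2; each star adds +2
Total: 8 + 4 + 4 = 16 states


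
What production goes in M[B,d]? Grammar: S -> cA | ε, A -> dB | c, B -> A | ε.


For [B, d]: 'd' ∈ FIRST(A)
Entry: B -> A


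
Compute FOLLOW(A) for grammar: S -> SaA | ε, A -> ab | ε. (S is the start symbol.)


$ ∈ FOLLOW(S). For each A -> αBβ: add FIRST(β)\{ε} to FOLLOW(B); if β nullable, add FOLLOW(A).
FOLLOW(A) = {$, a}


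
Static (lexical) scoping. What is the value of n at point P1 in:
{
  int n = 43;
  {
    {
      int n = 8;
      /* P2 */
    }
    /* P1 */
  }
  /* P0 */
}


P1's block does not declare n; resolves to the enclosing declaration at depth 0
n = 43


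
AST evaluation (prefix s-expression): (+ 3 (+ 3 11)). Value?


Evaluate inner: (+ 3 11) = 14
Evaluate root: (+ 3 14) = 17
Result: 17


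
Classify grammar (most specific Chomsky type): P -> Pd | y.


Left-linear: every RHS is a terminal or one nonterminal followed by a terminal
Classification: Type 3 (Regular)


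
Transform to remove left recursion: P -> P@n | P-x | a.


Left-recursive alternatives: P@n, P-x; non-recursive: a
Introduce P': P -> aP', P' -> @nP' | -xP' | ε


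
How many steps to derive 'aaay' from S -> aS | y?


Derivation: S => aS => aaS => aaaS => aaay
Steps: 4


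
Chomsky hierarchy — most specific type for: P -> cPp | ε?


Single nonterminal LHS, but c^n p^n is not regular
Classification: Type 2 (Context-Free)


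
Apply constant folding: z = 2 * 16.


2 * 16 = 32 at compile time
Optimized: z = 32


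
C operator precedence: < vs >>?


'>>' is shift (level 8); '<' is relational (level 7)
Higher level binds tighter
'>>' has higher precedence than '<'


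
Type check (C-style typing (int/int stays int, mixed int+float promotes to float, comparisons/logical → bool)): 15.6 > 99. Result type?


Operand types: float > int
Rule: comparison yields bool
Result type: bool


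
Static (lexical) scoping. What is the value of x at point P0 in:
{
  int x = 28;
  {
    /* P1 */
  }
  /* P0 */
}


x declared in the same block as P0
x = 28


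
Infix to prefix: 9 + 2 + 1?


left-to-right (same/higher precedence on left): tree is (+ (+ 9 2) 1)
Prefix: + + 9 2 1


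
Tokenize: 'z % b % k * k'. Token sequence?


Scan left to right, longest-match per lexeme
Tokens: ID(z), OP(%), ID(b), OP(%), ID(k), OP(*), ID(k)


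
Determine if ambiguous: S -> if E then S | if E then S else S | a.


dangling else: 'if E then if E then a else a' parses two ways
Ambiguous


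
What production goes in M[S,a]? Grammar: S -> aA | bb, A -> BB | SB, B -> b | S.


For [S, a]: 'a' ∈ FIRST(aA)
Entry: S -> aA


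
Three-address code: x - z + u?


Break into single-operator statements:
t1 = x - z
t2 = t1 + u


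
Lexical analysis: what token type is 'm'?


Pattern: letter/underscore followed by alphanumerics, not a keyword
Type: IDENTIFIER


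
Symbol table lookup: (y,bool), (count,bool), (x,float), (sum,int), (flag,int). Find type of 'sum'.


Lookup 'sum' → type int


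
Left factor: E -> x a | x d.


Common prefix: 'x'
Factored: E -> x E', E' -> a | d


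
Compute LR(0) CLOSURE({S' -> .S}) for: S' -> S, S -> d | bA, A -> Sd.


Start: S' -> .S
For each item with dot before a nonterminal B, add B -> .γ for every B-production
Closure: [S' -> .S, S -> .d, S -> .bA]


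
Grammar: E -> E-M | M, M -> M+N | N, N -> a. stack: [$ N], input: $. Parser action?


'N' (not preceded by M+) is the handle for M -> N
Action: reduce (M -> N)


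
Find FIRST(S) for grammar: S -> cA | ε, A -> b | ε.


Per alternative of S: FIRST(cA) = {c}; FIRST(ε) = {ε}
FIRST(S) = {c, ε}


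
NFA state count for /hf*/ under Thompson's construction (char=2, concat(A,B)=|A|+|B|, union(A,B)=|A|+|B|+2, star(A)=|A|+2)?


Syntax tree has 2 char leaf(s), 0 union(s), 1 star(s)
chars contribute 2×2 = 4; each union adds +2; each star adds +2
Total: 4 + 0 + 2 = 6 states


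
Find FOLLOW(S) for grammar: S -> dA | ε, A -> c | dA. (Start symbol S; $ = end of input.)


$ ∈ FOLLOW(S). For each A -> αBβ: add FIRST(β)\{ε} to FOLLOW(B); if β nullable, add FOLLOW(A).
FOLLOW(S) = {$}


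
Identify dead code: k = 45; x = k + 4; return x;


k is read by x's definition; x is returned
No dead code


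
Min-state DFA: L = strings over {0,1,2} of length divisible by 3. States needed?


Track length mod 3: states 0..2, accept at 0
Minimal DFA: 3 states


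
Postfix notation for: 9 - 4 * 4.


* has higher precedence, evaluate 4*4 first
Postfix: 9 4 4 * -


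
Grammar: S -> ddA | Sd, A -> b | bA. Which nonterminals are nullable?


A nonterminal is nullable iff some alternative derives ε (directly, or every symbol in it is nullable)
Nullable: {}


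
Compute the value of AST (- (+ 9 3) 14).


Evaluate inner: (+ 9 3) = 12
Evaluate root: (- 12 14) = -2
Result: -2


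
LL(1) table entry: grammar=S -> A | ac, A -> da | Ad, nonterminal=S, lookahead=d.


For [S, d]: 'd' ∈ FIRST(A)
Entry: S -> A


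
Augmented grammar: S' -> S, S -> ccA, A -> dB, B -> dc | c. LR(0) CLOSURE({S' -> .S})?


Start: S' -> .S
For each item with dot before a nonterminal B, add B -> .γ for every B-production
Closure: [S' -> .S, S -> .ccA]


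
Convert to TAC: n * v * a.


Break into single-operator statements:
t1 = n * v
t2 = t1 * a


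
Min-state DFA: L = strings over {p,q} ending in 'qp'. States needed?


Track the longest suffix of input matching a prefix of 'qp': 3 classes (prefixes of length 0..2)
Minimal DFA: 3 states


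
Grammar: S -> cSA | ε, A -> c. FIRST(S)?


Per alternative of S: FIRST(cSA) = {c}; FIRST(ε) = {ε}
FIRST(S) = {c, ε}


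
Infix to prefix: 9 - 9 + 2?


left-to-right (same/higher precedence on left): tree is (+ (- 9 9) 2)
Prefix: + - 9 9 2


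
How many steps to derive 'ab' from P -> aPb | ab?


Derivation: P => ab
Steps: 1


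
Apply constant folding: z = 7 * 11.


7 * 11 = 77 at compile time
Optimized: z = 77


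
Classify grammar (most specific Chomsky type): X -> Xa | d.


Left-linear: every RHS is a terminal or one nonterminal followed by a terminal
Classification: Type 3 (Regular)


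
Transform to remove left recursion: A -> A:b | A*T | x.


Left-recursive alternatives: A:b, A*T; non-recursive: x
Introduce A': A -> xA', A' -> :bA' | *TA' | ε


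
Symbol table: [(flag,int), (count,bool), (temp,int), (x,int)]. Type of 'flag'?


Lookup 'flag' → type int


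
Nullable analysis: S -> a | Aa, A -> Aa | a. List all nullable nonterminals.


A nonterminal is nullable iff some alternative derives ε (directly, or every symbol in it is nullable)
Nullable: {}


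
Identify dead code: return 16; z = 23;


statement follows a return and is unreachable
Dead: 'z = 23'


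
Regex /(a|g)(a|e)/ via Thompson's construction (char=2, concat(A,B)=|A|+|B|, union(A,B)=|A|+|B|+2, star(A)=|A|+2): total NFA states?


Syntax tree has 4 char leaf(s), 2 union(s), 0 star(s)
chars contribute 4×2 = 8; each union adds +2; each star adds +2
Total: 8 + 4 + 0 = 12 states


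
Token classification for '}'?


Pattern: delimiter/punctuation
Type: PUNCTUATION


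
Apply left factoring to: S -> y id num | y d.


Common prefix: 'y'
Factored: S -> y S', S' -> id num | d


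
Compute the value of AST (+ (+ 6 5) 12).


Evaluate inner: (+ 6 5) = 11
Evaluate root: (+ 11 12) = 23
Result: 23


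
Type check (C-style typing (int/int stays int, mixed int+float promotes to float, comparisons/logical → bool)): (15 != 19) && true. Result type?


Operand types: bool && bool
Rule: logical operators take bool operands and yield bool
Result type: bool


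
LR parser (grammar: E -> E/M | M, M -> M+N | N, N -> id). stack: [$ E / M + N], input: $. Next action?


handle 'M+N' on top
Action: reduce (M -> M+N)


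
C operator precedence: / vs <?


'/' is multiplicative (level 10); '<' is relational (level 7)
Higher level binds tighter
'/' has higher precedence than '<'


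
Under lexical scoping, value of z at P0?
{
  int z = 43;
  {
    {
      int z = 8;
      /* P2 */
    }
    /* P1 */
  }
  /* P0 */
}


z declared in the same block as P0
z = 43


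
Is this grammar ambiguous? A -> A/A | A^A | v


'v/v^v' has two parse trees (no precedence encoded between / and ^)
Ambiguous


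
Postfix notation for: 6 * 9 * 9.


Left to right (same or higher precedence on left)
Postfix: 6 9 * 9 *


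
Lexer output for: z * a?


Scan left to right, longest-match per lexeme
Tokens: ID(z), OP(*), ID(a)


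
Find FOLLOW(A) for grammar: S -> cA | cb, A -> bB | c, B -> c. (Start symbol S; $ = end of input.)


$ ∈ FOLLOW(S). For each A -> αBβ: add FIRST(β)\{ε} to FOLLOW(B); if β nullable, add FOLLOW(A).
FOLLOW(A) = {$}


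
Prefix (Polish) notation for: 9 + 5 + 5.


left-to-right (same/higher precedence on left): tree is (+ (+ 9 5) 5)
Prefix: + + 9 5 5


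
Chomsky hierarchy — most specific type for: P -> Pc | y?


Left-linear: every RHS is a terminal or one nonterminal followed by a terminal
Classification: Type 3 (Regular)


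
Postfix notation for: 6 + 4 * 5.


* has higher precedence, evaluate 4*5 first
Postfix: 6 4 5 * +


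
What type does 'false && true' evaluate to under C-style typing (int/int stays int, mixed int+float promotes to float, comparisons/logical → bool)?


Operand types: bool && bool
Rule: logical operators take bool operands and yield bool
Result type: bool


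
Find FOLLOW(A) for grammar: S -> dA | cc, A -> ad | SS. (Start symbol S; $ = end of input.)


$ ∈ FOLLOW(S). For each A -> αBβ: add FIRST(β)\{ε} to FOLLOW(B); if β nullable, add FOLLOW(A).
FOLLOW(A) = {$, c, d}


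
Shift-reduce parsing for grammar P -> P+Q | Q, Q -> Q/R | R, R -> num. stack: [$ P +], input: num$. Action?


no handle ('P+' is not any RHS); shift 'num'
Action: shift


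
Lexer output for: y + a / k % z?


Scan left to right, longest-match per lexeme
Tokens: ID(y), OP(+), ID(a), OP(/), ID(k), OP(%), ID(z)


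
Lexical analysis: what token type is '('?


Pattern: delimiter/punctuation
Type: PUNCTUATION


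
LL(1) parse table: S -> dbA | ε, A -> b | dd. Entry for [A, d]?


For [A, d]: 'd' ∈ FIRST(dd)
Entry: A -> dd


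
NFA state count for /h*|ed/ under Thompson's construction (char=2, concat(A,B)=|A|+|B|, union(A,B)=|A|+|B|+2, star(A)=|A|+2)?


Syntax tree has 3 char leaf(s), 1 union(s), 1 star(s)
chars contribute 3×2 = 6; each union adds +2; each star adds +2
Total: 6 + 2 + 2 = 10 states


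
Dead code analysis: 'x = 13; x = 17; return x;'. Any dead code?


first assignment to x is overwritten before any read
Dead: 'x = 13'


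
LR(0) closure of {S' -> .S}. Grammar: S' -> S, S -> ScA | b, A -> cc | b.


Start: S' -> .S
For each item with dot before a nonterminal B, add B -> .γ for every B-production
Closure: [S' -> .S, S -> .ScA, S -> .b]


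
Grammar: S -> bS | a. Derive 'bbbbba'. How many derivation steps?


Derivation: S => bS => bbS => bbbS => bbbbS => bbbbbS => bbbbba
Steps: 6


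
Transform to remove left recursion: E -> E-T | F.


Left-recursive alternatives: E-T; non-recursive: F
Introduce E': E -> FE', E' -> -TE' | ε


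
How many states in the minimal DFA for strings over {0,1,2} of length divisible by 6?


Track length mod 6: states 0..5, accept at 0
Minimal DFA: 6 states


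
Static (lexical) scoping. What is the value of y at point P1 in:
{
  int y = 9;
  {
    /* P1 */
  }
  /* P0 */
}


P1's block does not declare y; resolves to the enclosing declaration at depth 0
y = 9


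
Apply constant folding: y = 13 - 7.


13 - 7 = 6 at compile time
Optimized: y = 6


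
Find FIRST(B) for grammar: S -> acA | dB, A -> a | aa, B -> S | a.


Per alternative of B: FIRST(S) = {a, d}; FIRST(a) = {a}
FIRST(B) = {a, d}


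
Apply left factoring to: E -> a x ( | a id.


Common prefix: 'a'
Factored: E -> a E', E' -> x ( | id


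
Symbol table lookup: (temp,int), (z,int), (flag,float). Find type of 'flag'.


Lookup 'flag' → type float


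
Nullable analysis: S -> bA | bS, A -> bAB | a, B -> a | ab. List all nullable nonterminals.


A nonterminal is nullable iff some alternative derives ε (directly, or every symbol in it is nullable)
Nullable: {}


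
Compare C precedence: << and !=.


'<<' is shift (level 8); '!=' is equality (level 6)
Higher level binds tighter
'<<' has higher precedence than '!='


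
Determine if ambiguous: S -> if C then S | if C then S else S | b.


dangling else: 'if C then if C then b else b' parses two ways
Ambiguous


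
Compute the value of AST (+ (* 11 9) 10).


Evaluate inner: (* 11 9) = 99
Evaluate root: (+ 99 10) = 109
Result: 109


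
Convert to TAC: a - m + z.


Break into single-operator statements:
t1 = a - m
t2 = t1 + z


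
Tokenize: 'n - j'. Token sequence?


Scan left to right, longest-match per lexeme
Tokens: ID(n), OP(-), ID(j)


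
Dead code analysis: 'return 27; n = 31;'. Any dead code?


statement follows a return and is unreachable
Dead: 'n = 31'


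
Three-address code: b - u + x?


Break into single-operator statements:
t1 = b - u
t2 = t1 + x


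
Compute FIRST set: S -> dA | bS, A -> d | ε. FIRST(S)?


Per alternative of S: FIRST(dA) = {d}; FIRST(bS) = {b}
FIRST(S) = {b, d}


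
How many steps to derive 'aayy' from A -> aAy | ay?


Derivation: A => aAy => aayy
Steps: 2


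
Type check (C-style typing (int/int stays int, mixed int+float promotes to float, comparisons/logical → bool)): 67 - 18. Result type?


Operand types: int - int
Rule: mixed int/float promotes to float; int/int stays int
Result type: int


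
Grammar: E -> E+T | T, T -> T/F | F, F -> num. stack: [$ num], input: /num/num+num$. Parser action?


'num' on top is the handle for F -> num
Action: reduce (F -> num)


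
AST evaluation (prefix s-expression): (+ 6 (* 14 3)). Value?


Evaluate inner: (* 14 3) = 42
Evaluate root: (+ 6 42) = 48
Result: 48


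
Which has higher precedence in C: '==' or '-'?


'-' is additive (level 9); '==' is equality (level 6)
Higher level binds tighter
'-' has higher precedence than '=='


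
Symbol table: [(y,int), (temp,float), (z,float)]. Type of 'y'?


Lookup 'y' → type int


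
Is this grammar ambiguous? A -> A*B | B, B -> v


precedence layered via separate nonterminal B: deterministic
Unambiguous


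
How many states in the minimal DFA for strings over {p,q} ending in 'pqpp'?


Track the longest suffix of input matching a prefix of 'pqpp': 5 classes (prefixes of length 0..4)
Minimal DFA: 5 states


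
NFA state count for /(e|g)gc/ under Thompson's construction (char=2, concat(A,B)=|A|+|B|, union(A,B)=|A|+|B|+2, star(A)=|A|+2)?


Syntax tree has 4 char leaf(s), 1 union(s), 0 star(s)
chars contribute 4×2 = 8; each union adds +2; each star adds +2
Total: 8 + 2 + 0 = 10 states


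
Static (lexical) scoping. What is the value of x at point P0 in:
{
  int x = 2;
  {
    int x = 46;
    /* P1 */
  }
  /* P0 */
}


x declared in the same block as P0
x = 2


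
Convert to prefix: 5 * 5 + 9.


left-to-right (same/higher precedence on left): tree is (+ (* 5 5) 9)
Prefix: + * 5 5 9


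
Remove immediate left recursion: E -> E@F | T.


Left-recursive alternatives: E@F; non-recursive: T
Introduce E': E -> TE', E' -> @FE' | ε


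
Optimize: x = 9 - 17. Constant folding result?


9 - 17 = -8 at compile time
Optimized: x = -8


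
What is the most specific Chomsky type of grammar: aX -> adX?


LHS has context (more than one symbol) and |LHS| ≤ |RHS|
Classification: Type 1 (Context-Sensitive)


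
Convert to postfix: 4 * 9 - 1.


Left to right (same or higher precedence on left)
Postfix: 4 9 * 1 -


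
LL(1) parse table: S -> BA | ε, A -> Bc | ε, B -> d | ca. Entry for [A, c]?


For [A, c]: 'c' ∈ FIRST(Bc)
Entry: A -> Bc


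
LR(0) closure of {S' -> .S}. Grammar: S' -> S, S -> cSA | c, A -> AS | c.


Start: S' -> .S
For each item with dot before a nonterminal B, add B -> .γ for every B-production
Closure: [S' -> .S, S -> .cSA, S -> .c]


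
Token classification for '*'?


Pattern: operator symbol
Type: OPERATOR


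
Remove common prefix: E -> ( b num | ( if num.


Common prefix: '('
Factored: E -> ( E', E' -> b num | if num


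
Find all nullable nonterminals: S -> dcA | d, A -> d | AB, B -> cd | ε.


A nonterminal is nullable iff some alternative derives ε (directly, or every symbol in it is nullable)
Nullable: {B}


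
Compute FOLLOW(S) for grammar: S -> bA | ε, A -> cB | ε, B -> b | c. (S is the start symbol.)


$ ∈ FOLLOW(S). For each A -> αBβ: add FIRST(β)\{ε} to FOLLOW(B); if β nullable, add FOLLOW(A).
FOLLOW(S) = {$}


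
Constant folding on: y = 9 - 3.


9 - 3 = 6 at compile time
Optimized: y = 6


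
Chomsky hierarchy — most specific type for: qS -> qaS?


LHS has context (more than one symbol) and |LHS| ≤ |RHS|
Classification: Type 1 (Context-Sensitive)


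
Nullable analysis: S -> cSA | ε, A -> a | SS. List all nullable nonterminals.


A nonterminal is nullable iff some alternative derives ε (directly, or every symbol in it is nullable)
Nullable: {A, S}


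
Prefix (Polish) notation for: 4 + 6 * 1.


'*' binds tighter: tree is (+ 4 (* 6 1))
Prefix: + 4 * 6 1


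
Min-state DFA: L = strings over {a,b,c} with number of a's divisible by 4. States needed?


Track (count of a) mod 4: states 0..3, accept at 0
Minimal DFA: 4 states


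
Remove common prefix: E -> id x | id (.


Common prefix: 'id'
Factored: E -> id E', E' -> x | (


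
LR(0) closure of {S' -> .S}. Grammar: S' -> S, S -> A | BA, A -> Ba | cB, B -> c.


Start: S' -> .S
For each item with dot before a nonterminal B, add B -> .γ for every B-production
Closure: [S' -> .S, S -> .A, S -> .BA, A -> .Ba, A -> .cB, B -> .c]


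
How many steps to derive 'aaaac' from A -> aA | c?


Derivation: A => aA => aaA => aaaA => aaaaA => aaaac
Steps: 5


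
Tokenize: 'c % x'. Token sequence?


Scan left to right, longest-match per lexeme
Tokens: ID(c), OP(%), ID(x)


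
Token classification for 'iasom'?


Pattern: letter/underscore followed by alphanumerics, not a keyword
Type: IDENTIFIER


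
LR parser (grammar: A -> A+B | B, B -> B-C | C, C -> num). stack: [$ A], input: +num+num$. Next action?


shift '+' to continue A -> A+B
Action: shift


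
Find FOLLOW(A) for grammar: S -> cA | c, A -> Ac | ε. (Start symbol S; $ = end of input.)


$ ∈ FOLLOW(S). For each A -> αBβ: add FIRST(β)\{ε} to FOLLOW(B); if β nullable, add FOLLOW(A).
FOLLOW(A) = {$, c}


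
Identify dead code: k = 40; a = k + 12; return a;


k is read by a's definition; a is returned
No dead code


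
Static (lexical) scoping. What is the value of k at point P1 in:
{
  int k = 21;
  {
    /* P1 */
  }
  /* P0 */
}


P1's block does not declare k; resolves to the enclosing declaration at depth 0
k = 21


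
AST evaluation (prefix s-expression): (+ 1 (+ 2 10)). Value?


Evaluate inner: (+ 2 10) = 12
Evaluate root: (+ 1 12) = 13
Result: 13


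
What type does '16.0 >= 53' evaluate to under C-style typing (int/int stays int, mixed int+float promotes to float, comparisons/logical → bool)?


Operand types: float >= int
Rule: comparison yields bool
Result type: bool


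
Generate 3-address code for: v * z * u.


Break into single-operator statements:
t1 = v * z
t2 = t1 * u


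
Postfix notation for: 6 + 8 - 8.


Left to right (same or higher precedence on left)
Postfix: 6 8 + 8 -


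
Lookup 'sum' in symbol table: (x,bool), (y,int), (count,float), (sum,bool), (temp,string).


Lookup 'sum' → type bool


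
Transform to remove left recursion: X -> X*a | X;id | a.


Left-recursive alternatives: X*a, X;id; non-recursive: a
Introduce X': X -> aX', X' -> *aX' | ;idX' | ε


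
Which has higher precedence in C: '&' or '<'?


'<' is relational (level 7); '&' is bitwise AND (level 5)
Higher level binds tighter
'<' has higher precedence than '&'


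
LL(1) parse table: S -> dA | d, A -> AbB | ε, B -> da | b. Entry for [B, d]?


For [B, d]: 'd' ∈ FIRST(da)
Entry: B -> da


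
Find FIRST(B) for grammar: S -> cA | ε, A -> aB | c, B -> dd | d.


Per alternative of B: FIRST(dd) = {d}; FIRST(d) = {d}
FIRST(B) = {d}


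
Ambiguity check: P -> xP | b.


right-linear, alternatives start with distinct terminals 'x' vs 'b': unique leftmost derivation
Unambiguous


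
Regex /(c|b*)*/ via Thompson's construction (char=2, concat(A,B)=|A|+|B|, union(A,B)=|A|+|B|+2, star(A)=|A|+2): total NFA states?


Syntax tree has 2 char leaf(s), 1 union(s), 2 star(s)
chars contribute 2×2 = 4; each union adds +2; each star adds +2
Total: 4 + 2 + 4 = 10 states


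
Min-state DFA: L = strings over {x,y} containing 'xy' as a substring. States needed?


KMP-style automaton: 2 progress states + 1 absorbing accept = 3
Minimal DFA: 3 states


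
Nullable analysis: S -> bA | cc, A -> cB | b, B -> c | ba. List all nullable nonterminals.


A nonterminal is nullable iff some alternative derives ε (directly, or every symbol in it is nullable)
Nullable: {}


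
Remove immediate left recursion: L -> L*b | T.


Left-recursive alternatives: L*b; non-recursive: T
Introduce L': L -> TL', L' -> *bL' | ε


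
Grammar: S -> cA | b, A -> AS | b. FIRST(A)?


Per alternative of A: FIRST(AS) = {b}; FIRST(b) = {b}
FIRST(A) = {b}


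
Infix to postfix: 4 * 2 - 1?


Left to right (same or higher precedence on left)
Postfix: 4 2 * 1 -


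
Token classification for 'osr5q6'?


Pattern: letter/underscore followed by alphanumerics, not a keyword
Type: IDENTIFIER


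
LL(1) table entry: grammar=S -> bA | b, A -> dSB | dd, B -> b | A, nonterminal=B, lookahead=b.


For [B, b]: 'b' ∈ FIRST(b)
Entry: B -> b


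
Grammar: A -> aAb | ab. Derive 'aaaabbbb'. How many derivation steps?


Derivation: A => aAb => aaAbb => aaaAbbb => aaaabbbb
Steps: 4


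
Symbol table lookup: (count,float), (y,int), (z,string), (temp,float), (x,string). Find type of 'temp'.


Lookup 'temp' → type float


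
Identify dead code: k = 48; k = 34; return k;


first assignment to k is overwritten before any read
Dead: 'k = 48'


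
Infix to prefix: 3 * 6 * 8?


left-to-right (same/higher precedence on left): tree is (* (* 3 6) 8)
Prefix: * * 3 6 8


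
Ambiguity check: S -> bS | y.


right-linear, alternatives start with distinct terminals 'b' vs 'y': unique leftmost derivation
Unambiguous


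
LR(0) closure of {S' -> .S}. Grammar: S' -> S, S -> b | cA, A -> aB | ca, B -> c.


Start: S' -> .S
For each item with dot before a nonterminal B, add B -> .γ for every B-production
Closure: [S' -> .S, S -> .b, S -> .cA]


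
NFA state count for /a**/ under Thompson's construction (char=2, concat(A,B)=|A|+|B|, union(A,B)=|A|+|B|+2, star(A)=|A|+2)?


Syntax tree has 1 char leaf(s), 0 union(s), 2 star(s)
chars contribute 1×2 = 2; each union adds +2; each star adds +2
Total: 2 + 0 + 4 = 6 states


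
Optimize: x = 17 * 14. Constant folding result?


17 * 14 = 238 at compile time
Optimized: x = 238


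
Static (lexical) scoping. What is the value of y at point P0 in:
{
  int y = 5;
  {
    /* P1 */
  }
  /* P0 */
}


y declared in the same block as P0
y = 5


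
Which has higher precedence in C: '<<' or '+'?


'+' is additive (level 9); '<<' is shift (level 8)
Higher level binds tighter
'+' has higher precedence than '<<'


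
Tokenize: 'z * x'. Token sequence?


Scan left to right, longest-match per lexeme
Tokens: ID(z), OP(*), ID(x)


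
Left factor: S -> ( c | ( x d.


Common prefix: '('
Factored: S -> ( S', S' -> c | x d


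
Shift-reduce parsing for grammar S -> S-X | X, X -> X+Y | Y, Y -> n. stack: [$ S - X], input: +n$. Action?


'+' can extend X; shift to build X -> X+Y
Action: shift


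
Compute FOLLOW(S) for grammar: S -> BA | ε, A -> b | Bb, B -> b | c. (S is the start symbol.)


$ ∈ FOLLOW(S). For each A -> αBβ: add FIRST(β)\{ε} to FOLLOW(B); if β nullable, add FOLLOW(A).
FOLLOW(S) = {$}


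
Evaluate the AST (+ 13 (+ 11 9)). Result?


Evaluate inner: (+ 11 9) = 20
Evaluate root: (+ 13 20) = 33
Result: 33


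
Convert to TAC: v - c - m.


Break into single-operator statements:
t1 = v - c
t2 = t1 - m


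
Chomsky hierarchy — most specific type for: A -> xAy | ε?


Single nonterminal LHS, but x^n y^n is not regular
Classification: Type 2 (Context-Free)


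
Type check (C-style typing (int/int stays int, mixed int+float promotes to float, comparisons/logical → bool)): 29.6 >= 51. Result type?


Operand types: float >= int
Rule: comparison yields bool
Result type: bool


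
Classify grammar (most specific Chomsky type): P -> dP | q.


Right-linear: every RHS is a terminal or a terminal followed by one nonterminal
Classification: Type 3 (Regular)


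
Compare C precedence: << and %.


'%' is multiplicative (level 10); '<<' is shift (level 8)
Higher level binds tighter
'%' has higher precedence than '<<'


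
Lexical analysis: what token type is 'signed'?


Pattern: reserved word
Type: KEYWORD


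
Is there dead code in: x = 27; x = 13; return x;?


first assignment to x is overwritten before any read
Dead: 'x = 27'


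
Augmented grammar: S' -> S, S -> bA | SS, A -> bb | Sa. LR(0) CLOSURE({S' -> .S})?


Start: S' -> .S
For each item with dot before a nonterminal B, add B -> .γ for every B-production
Closure: [S' -> .S, S -> .bA, S -> .SS]


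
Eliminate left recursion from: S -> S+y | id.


Left-recursive alternatives: S+y; non-recursive: id
Introduce S': S -> idS', S' -> +yS' | ε


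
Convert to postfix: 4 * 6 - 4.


Left to right (same or higher precedence on left)
Postfix: 4 6 * 4 -


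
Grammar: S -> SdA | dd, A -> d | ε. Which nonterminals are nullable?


A nonterminal is nullable iff some alternative derives ε (directly, or every symbol in it is nullable)
Nullable: {A}


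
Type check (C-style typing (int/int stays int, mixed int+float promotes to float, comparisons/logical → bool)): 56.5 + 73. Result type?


Operand types: float + int
Rule: mixed int/float promotes to float; int/int stays int
Result type: float


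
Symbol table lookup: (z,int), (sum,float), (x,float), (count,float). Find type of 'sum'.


Lookup 'sum' → type float


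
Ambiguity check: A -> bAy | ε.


balanced b^n…y^n: each string has a unique parse
Unambiguous


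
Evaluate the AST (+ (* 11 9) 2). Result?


Evaluate inner: (* 11 9) = 99
Evaluate root: (+ 99 2) = 101
Result: 101


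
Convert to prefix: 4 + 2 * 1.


'*' binds tighter: tree is (+ 4 (* 2 1))
Prefix: + 4 * 2 1


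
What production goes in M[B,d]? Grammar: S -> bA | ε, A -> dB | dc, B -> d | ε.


For [B, d]: 'd' ∈ FIRST(d)
Entry: B -> d


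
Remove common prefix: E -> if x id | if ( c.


Common prefix: 'if'
Factored: E -> if E', E' -> x id | ( c


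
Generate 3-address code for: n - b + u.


Break into single-operator statements:
t1 = n - b
t2 = t1 + u


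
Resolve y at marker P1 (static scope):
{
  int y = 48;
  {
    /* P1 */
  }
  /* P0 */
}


P1's block does not declare y; resolves to the enclosing declaration at depth 0
y = 48


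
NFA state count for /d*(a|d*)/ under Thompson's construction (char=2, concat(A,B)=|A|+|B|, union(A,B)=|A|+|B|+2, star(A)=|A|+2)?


Syntax tree has 3 char leaf(s), 1 union(s), 2 star(s)
chars contribute 3×2 = 6; each union adds +2; each star adds +2
Total: 6 + 2 + 4 = 12 states


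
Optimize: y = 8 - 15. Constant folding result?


8 - 15 = -7 at compile time
Optimized: y = -7


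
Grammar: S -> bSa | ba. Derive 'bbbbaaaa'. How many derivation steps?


Derivation: S => bSa => bbSaa => bbbSaaa => bbbbaaaa
Steps: 4


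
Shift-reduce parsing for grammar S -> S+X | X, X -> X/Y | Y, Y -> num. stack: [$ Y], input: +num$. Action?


'Y' (not preceded by X/) is the handle for X -> Y
Action: reduce (X -> Y)


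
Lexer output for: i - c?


Scan left to right, longest-match per lexeme
Tokens: ID(i), OP(-), ID(c)


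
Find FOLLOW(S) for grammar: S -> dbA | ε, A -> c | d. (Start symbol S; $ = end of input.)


$ ∈ FOLLOW(S). For each A -> αBβ: add FIRST(β)\{ε} to FOLLOW(B); if β nullable, add FOLLOW(A).
FOLLOW(S) = {$}


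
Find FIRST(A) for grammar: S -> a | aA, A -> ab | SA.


Per alternative of A: FIRST(ab) = {a}; FIRST(SA) = {a}
FIRST(A) = {a}


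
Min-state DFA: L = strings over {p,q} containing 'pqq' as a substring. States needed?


KMP-style automaton: 3 progress states + 1 absorbing accept = 4
Minimal DFA: 4 states


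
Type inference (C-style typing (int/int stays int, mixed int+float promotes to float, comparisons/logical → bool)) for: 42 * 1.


Operand types: int * int
Rule: mixed int/float promotes to float; int/int stays int
Result type: int


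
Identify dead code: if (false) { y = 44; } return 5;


condition is constant false, so the whole block is unreachable
Dead: 'if (false) { y = 44; }'


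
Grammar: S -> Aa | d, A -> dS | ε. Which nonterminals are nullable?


A nonterminal is nullable iff some alternative derives ε (directly, or every symbol in it is nullable)
Nullable: {A}
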